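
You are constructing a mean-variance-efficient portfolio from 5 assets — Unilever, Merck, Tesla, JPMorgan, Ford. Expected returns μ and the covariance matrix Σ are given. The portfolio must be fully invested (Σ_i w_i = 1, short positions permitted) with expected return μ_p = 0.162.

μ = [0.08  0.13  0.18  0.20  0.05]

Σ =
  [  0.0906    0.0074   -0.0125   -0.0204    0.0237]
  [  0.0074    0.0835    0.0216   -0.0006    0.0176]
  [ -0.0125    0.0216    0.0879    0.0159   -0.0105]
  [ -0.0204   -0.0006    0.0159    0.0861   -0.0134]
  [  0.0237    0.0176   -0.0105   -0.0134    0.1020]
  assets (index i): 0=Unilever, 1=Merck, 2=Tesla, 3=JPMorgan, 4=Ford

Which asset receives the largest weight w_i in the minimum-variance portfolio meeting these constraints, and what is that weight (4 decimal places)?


g=Σ⁻¹μ = [1.4594  0.9177  1.6450  2.4465  0.4835]
h=Σ⁻¹𝟙 = [12.8375  6.5267  10.0596  14.1813  8.5935]
a=μᵀg=1.045634  b=𝟙ᵀg=6.952131  c=𝟙ᵀh=52.198592  D=ac−b²=6.248520
λ₁=(c·0.162−b)/D = (52.198592·0.162−6.952131)/6.248520 = 0.240703
λ₂=(a−b·0.162)/D = (1.045634−6.952131·0.162)/6.248520 = -0.012901
w* = 0.240703·g + -0.012901·h:
  w_0 = 0.240703·1.4594 + -0.012901·12.8375 = 0.1857  (Unilever)
  w_1 = 0.240703·0.9177 + -0.012901·6.5267 = 0.1367  (Merck)
  w_2 = 0.240703·1.6450 + -0.012901·10.0596 = 0.2662  (Tesla)
  w_3 = 0.240703·2.4465 + -0.012901·14.1813 = 0.4059  (JPMorgan)
  w_4 = 0.240703·0.4835 + -0.012901·8.5935 = 0.0055  (Ford)
Σw_i=1.0000  μᵀw=0.1620
σ²=wᵀΣw=λ₁·μ_p+λ₂ = 0.240703·0.162 + -0.012901 = 0.026093 ≈ 0.0261

JPMorgan (0.4059)


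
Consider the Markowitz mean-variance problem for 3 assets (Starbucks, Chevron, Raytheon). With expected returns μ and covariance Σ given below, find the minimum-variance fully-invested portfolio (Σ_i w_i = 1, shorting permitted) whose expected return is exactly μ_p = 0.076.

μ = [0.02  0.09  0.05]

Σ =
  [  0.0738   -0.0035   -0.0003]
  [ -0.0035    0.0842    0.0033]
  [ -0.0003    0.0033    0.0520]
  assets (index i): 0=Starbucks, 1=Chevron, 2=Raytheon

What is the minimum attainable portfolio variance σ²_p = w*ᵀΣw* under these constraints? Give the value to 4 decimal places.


0.0434

g=Σ⁻¹μ = [0.3243  1.0472  0.8970]
h=Σ⁻¹𝟙 = [14.1823  11.7383  18.5677]
a=μᵀg=0.145583  b=𝟙ᵀg=2.268476  c=𝟙ᵀh=44.488267  D=ac−b²=1.330745
λ₁=(c·0.076−b)/D = (44.488267·0.076−2.268476)/1.330745 = 0.836098
λ₂=(a−b·0.076)/D = (0.145583−2.268476·0.076)/1.330745 = -0.020155
w* = 0.836098·g + -0.020155·h:
  w_0 = 0.836098·0.3243 + -0.020155·14.1823 = -0.0147  (Starbucks)
  w_1 = 0.836098·1.0472 + -0.020155·11.7383 = 0.6390  (Chevron)
  w_2 = 0.836098·0.8970 + -0.020155·18.5677 = 0.3757  (Raytheon)
Σw_i=1.0000  μᵀw=0.0760
σ²=wᵀΣw=λ₁·μ_p+λ₂ = 0.836098·0.076 + -0.020155 = 0.043388 ≈ 0.0434


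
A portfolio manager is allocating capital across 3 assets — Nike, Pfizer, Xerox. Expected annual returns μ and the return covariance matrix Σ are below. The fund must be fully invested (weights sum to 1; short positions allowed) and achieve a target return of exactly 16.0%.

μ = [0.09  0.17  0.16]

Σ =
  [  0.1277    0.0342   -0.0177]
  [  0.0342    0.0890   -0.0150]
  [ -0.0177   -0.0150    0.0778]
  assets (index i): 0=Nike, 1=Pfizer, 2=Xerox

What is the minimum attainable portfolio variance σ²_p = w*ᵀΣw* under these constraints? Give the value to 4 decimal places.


x=Σ⁻¹μ = [0.4845  2.1593  2.5831]
y=Σ⁻¹𝟙 = [7.1098  11.3103  16.6517]
a=μᵀx=0.823981  b=𝟙ᵀx=5.226902  c=𝟙ᵀy=35.071779  D=ac−b²=1.577957
λ₁=(c·0.160−b)/D = (35.071779·0.160−5.226902)/1.577957 = 0.243722
λ₂=(a−b·0.160)/D = (0.823981−5.226902·0.160)/1.577957 = -0.007810
w* = 0.243722·x + -0.007810·y:
  w_0 = 0.243722·0.4845 + -0.007810·7.1098 = 0.0626  (Nike)
  w_1 = 0.243722·2.1593 + -0.007810·11.3103 = 0.4379  (Pfizer)
  w_2 = 0.243722·2.5831 + -0.007810·16.6517 = 0.4995  (Xerox)
Σw_i=1.0000  μᵀw=0.1600
σ²=wᵀΣw=λ₁·μ_p+λ₂ = 0.243722·0.160 + -0.007810 = 0.031186 ≈ 0.0312

0.0312


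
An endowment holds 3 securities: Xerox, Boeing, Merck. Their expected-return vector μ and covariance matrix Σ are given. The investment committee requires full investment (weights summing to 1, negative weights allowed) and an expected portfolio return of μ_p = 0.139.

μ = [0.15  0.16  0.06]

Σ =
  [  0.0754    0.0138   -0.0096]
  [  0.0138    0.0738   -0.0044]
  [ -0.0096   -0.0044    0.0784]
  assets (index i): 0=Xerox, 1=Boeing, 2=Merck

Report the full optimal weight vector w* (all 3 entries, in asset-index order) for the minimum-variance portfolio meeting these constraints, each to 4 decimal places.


p=Σ⁻¹μ = [1.7804  1.9001  1.0900]
q=Σ⁻¹𝟙 = [12.9749  12.0193  15.0184]
a=μᵀp=0.636471  b=𝟙ᵀp=4.770439  c=𝟙ᵀq=40.012694  D=ac−b²=2.709831
λ₁=(c·0.139−b)/D = (40.012694·0.139−4.770439)/2.709831 = 0.292020
λ₂=(a−b·0.139)/D = (0.636471−4.770439·0.139)/2.709831 = -0.009823
w* = 0.292020·p + -0.009823·q:
  w_0 = 0.292020·1.7804 + -0.009823·12.9749 = 0.3925  (Xerox)
  w_1 = 0.292020·1.9001 + -0.009823·12.0193 = 0.4368  (Boeing)
  w_2 = 0.292020·1.0900 + -0.009823·15.0184 = 0.1708  (Merck)
Σw_i=1.0000  μᵀw=0.1390
σ²=wᵀΣw=λ₁·μ_p+λ₂ = 0.292020·0.139 + -0.009823 = 0.030767 ≈ 0.0308

0.3925  0.4368  0.1708


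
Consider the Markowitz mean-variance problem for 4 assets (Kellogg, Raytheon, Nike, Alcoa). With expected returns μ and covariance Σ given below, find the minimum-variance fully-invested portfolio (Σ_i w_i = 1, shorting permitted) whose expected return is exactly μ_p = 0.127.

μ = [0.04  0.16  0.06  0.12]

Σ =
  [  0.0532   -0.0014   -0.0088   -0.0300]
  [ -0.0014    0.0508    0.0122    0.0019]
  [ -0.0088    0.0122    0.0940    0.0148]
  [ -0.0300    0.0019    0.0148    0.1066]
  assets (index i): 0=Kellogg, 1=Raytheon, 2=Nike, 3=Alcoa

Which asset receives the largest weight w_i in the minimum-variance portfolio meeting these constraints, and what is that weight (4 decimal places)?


Raytheon (0.5674)

x=Σ⁻¹μ = [1.7243  3.1024  0.1555  1.5341]
y=Σ⁻¹𝟙 = [29.8615  17.8446  8.5548  16.2789]
a=μᵀx=0.758779  b=𝟙ᵀx=6.516355  c=𝟙ᵀy=72.539791  D=ac−b²=12.578817
λ₁=(c·0.127−b)/D = (72.539791·0.127−6.516355)/12.578817 = 0.214344
λ₂=(a−b·0.127)/D = (0.758779−6.516355·0.127)/12.578817 = -0.005469
w* = 0.214344·x + -0.005469·y:
  w_0 = 0.214344·1.7243 + -0.005469·29.8615 = 0.2063  (Kellogg)
  w_1 = 0.214344·3.1024 + -0.005469·17.8446 = 0.5674  (Raytheon)
  w_2 = 0.214344·0.1555 + -0.005469·8.5548 = -0.0135  (Nike)
  w_3 = 0.214344·1.5341 + -0.005469·16.2789 = 0.2398  (Alcoa)
Σw_i=1.0000  μᵀw=0.1270
σ²=wᵀΣw=λ₁·μ_p+λ₂ = 0.214344·0.127 + -0.005469 = 0.021752 ≈ 0.0218


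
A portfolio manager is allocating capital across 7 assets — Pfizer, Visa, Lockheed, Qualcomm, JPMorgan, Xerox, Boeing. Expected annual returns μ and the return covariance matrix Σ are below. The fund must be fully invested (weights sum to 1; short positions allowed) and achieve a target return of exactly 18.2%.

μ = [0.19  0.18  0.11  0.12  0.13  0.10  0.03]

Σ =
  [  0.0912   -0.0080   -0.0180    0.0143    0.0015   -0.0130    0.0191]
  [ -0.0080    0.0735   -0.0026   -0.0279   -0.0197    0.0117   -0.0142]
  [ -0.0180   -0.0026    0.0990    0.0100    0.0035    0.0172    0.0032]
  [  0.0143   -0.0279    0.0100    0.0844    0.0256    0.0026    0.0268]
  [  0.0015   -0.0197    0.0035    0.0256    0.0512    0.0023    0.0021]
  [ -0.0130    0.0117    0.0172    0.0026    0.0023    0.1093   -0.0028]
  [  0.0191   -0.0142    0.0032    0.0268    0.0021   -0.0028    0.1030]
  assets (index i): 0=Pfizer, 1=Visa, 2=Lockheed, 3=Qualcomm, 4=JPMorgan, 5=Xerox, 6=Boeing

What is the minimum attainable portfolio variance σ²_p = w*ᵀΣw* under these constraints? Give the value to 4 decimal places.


u=Σ⁻¹μ = [2.5436  4.0192  1.3645  1.1405  3.3270  0.4748  -0.0204]
v=Σ⁻¹𝟙 = [12.8475  25.0139  10.2760  6.5232  24.2031  5.9339  8.4261]
a=μᵀu=1.973079  b=𝟙ᵀu=12.849251  c=𝟙ᵀv=93.223755  D=ac−b²=18.834549
λ₁=(c·0.182−b)/D = (93.223755·0.182−12.849251)/18.834549 = 0.218613
λ₂=(a−b·0.182)/D = (1.973079−12.849251·0.182)/18.834549 = -0.019405
w* = 0.218613·u + -0.019405·v:
  w_0 = 0.218613·2.5436 + -0.019405·12.8475 = 0.3068  (Pfizer)
  w_1 = 0.218613·4.0192 + -0.019405·25.0139 = 0.3933  (Visa)
  w_2 = 0.218613·1.3645 + -0.019405·10.2760 = 0.0989  (Lockheed)
  w_3 = 0.218613·1.1405 + -0.019405·6.5232 = 0.1227  (Qualcomm)
  w_4 = 0.218613·3.3270 + -0.019405·24.2031 = 0.2577  (JPMorgan)
  w_5 = 0.218613·0.4748 + -0.019405·5.9339 = -0.0113  (Xerox)
  w_6 = 0.218613·-0.0204 + -0.019405·8.4261 = -0.1680  (Boeing)
Σw_i=1.0000  μᵀw=0.1820
σ²=wᵀΣw=λ₁·μ_p+λ₂ = 0.218613·0.182 + -0.019405 = 0.020382 ≈ 0.0204

0.0204


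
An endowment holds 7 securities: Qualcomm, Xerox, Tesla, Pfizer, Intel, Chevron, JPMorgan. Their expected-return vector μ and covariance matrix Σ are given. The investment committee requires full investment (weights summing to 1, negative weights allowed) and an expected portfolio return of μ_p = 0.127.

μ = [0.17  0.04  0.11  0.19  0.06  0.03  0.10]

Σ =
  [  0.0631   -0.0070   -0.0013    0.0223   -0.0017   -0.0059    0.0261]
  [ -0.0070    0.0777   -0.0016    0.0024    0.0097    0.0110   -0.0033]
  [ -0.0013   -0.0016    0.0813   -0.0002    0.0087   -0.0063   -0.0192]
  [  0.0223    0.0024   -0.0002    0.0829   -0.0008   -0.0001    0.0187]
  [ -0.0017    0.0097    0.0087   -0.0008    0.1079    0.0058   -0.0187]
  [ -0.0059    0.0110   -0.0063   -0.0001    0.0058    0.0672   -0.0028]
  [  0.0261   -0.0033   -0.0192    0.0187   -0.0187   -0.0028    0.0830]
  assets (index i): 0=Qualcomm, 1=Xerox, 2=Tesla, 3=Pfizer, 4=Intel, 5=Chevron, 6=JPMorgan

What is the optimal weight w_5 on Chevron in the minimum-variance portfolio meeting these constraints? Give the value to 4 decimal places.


x=Σ⁻¹μ = [1.9973  0.5510  1.5722  1.5802  0.5162  0.6678  0.7451]
y=Σ⁻¹𝟙 = [11.3612  11.3756  16.2575  5.6850  8.7372  15.3738  13.8949]
a=μᵀx=0.960281  b=𝟙ᵀx=7.629836  c=𝟙ᵀy=82.685214  D=ac−b²=21.186613
λ₁=(c·0.127−b)/D = (82.685214·0.127−7.629836)/21.186613 = 0.135519
λ₂=(a−b·0.127)/D = (0.960281−7.629836·0.127)/21.186613 = -0.000411
w* = 0.135519·x + -0.000411·y:
  w_0 = 0.135519·1.9973 + -0.000411·11.3612 = 0.2660  (Qualcomm)
  w_1 = 0.135519·0.5510 + -0.000411·11.3756 = 0.0700  (Xerox)
  w_2 = 0.135519·1.5722 + -0.000411·16.2575 = 0.2064  (Tesla)
  w_3 = 0.135519·1.5802 + -0.000411·5.6850 = 0.2118  (Pfizer)
  w_4 = 0.135519·0.5162 + -0.000411·8.7372 = 0.0664  (Intel)
  w_5 = 0.135519·0.6678 + -0.000411·15.3738 = 0.0842  (Chevron)
  w_6 = 0.135519·0.7451 + -0.000411·13.8949 = 0.0953  (JPMorgan)
Σw_i=1.0000  μᵀw=0.1270
σ²=wᵀΣw=λ₁·μ_p+λ₂ = 0.135519·0.127 + -0.000411 = 0.016800 ≈ 0.0168

0.0842


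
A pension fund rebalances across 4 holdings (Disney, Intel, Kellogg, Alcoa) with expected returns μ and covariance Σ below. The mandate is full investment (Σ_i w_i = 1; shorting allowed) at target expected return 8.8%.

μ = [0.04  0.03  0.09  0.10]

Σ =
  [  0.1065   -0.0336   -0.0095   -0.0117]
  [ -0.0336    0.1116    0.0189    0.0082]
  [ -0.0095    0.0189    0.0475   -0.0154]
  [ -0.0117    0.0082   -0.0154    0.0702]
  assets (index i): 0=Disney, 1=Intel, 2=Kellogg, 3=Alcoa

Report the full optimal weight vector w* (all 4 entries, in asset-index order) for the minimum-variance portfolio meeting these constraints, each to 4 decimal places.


u=Σ⁻¹μ = [0.8305  -0.1201  2.8205  2.1957]
v=Σ⁻¹𝟙 = [16.7851  7.5018  28.7078  22.4640]
a=μᵀu=0.503031  b=𝟙ᵀu=5.726555  c=𝟙ᵀv=75.458623  D=ac−b²=5.164557
λ₁=(c·0.088−b)/D = (75.458623·0.088−5.726555)/5.164557 = 0.176937
λ₂=(a−b·0.088)/D = (0.503031−5.726555·0.088)/5.164557 = -0.000175
w* = 0.176937·u + -0.000175·v:
  w_0 = 0.176937·0.8305 + -0.000175·16.7851 = 0.1440  (Disney)
  w_1 = 0.176937·-0.1201 + -0.000175·7.5018 = -0.0226  (Intel)
  w_2 = 0.176937·2.8205 + -0.000175·28.7078 = 0.4940  (Kellogg)
  w_3 = 0.176937·2.1957 + -0.000175·22.4640 = 0.3846  (Alcoa)
Σw_i=1.0000  μᵀw=0.0880
σ²=wᵀΣw=λ₁·μ_p+λ₂ = 0.176937·0.088 + -0.000175 = 0.015395 ≈ 0.0154

0.1440  -0.0226  0.4940  0.3846


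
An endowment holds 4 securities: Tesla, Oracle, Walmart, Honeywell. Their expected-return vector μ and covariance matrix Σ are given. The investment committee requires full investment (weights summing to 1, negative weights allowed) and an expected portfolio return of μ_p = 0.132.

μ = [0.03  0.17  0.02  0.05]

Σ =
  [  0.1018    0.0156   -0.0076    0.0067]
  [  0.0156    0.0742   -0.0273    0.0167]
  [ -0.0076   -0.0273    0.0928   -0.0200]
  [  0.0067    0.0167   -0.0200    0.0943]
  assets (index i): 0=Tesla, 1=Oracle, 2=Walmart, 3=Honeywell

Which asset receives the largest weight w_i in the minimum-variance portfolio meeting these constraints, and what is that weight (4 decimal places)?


g=Σ⁻¹μ = [-0.0480  2.6202  1.0452  0.2913]
h=Σ⁻¹𝟙 = [8.0070  16.1240  18.5713  11.1189]
a=μᵀg=0.479458  b=𝟙ᵀg=3.908662  c=𝟙ᵀh=53.821151  D=ac−b²=10.527365
λ₁=(c·0.132−b)/D = (53.821151·0.132−3.908662)/10.527365 = 0.303564
λ₂=(a−b·0.132)/D = (0.479458−3.908662·0.132)/10.527365 = -0.003466
w* = 0.303564·g + -0.003466·h:
  w_0 = 0.303564·-0.0480 + -0.003466·8.0070 = -0.0423  (Tesla)
  w_1 = 0.303564·2.6202 + -0.003466·16.1240 = 0.7395  (Oracle)
  w_2 = 0.303564·1.0452 + -0.003466·18.5713 = 0.2529  (Walmart)
  w_3 = 0.303564·0.2913 + -0.003466·11.1189 = 0.0499  (Honeywell)
Σw_i=1.0000  μᵀw=0.1320
σ²=wᵀΣw=λ₁·μ_p+λ₂ = 0.303564·0.132 + -0.003466 = 0.036605 ≈ 0.0366

Oracle (0.7395)


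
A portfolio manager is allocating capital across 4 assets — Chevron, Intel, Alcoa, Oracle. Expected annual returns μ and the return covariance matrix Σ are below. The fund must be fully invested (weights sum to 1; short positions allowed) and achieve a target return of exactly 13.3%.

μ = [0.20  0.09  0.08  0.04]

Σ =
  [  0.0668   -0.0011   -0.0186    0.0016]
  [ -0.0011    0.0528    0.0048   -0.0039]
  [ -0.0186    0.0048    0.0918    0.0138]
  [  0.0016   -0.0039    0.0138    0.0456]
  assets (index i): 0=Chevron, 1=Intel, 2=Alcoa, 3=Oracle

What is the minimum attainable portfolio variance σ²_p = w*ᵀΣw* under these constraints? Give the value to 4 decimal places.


x=Σ⁻¹μ = [3.4002  1.6834  1.4005  0.4780]
y=Σ⁻¹𝟙 = [17.7363  19.8223  10.4687  19.8346]
a=μᵀx=0.962715  b=𝟙ᵀx=6.962157  c=𝟙ᵀy=67.861995  D=ac−b²=16.860151
λ₁=(c·0.133−b)/D = (67.861995·0.133−6.962157)/16.860151 = 0.122388
λ₂=(a−b·0.133)/D = (0.962715−6.962157·0.133)/16.860151 = 0.002180
w* = 0.122388·x + 0.002180·y:
  w_0 = 0.122388·3.4002 + 0.002180·17.7363 = 0.4548  (Chevron)
  w_1 = 0.122388·1.6834 + 0.002180·19.8223 = 0.2492  (Intel)
  w_2 = 0.122388·1.4005 + 0.002180·10.4687 = 0.1942  (Alcoa)
  w_3 = 0.122388·0.4780 + 0.002180·19.8346 = 0.1017  (Oracle)
Σw_i=1.0000  μᵀw=0.1330
σ²=wᵀΣw=λ₁·μ_p+λ₂ = 0.122388·0.133 + 0.002180 = 0.018457 ≈ 0.0185

0.0185


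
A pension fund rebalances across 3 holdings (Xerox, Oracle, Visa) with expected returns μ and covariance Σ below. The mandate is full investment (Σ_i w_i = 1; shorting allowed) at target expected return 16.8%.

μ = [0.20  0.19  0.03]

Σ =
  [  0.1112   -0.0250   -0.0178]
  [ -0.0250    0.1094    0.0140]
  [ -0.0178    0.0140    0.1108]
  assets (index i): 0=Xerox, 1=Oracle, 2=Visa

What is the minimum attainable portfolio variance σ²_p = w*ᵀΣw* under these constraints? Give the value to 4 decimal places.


0.0322

u=Σ⁻¹μ = [2.3585  2.2286  0.3681]
v=Σ⁻¹𝟙 = [12.9943  10.8638  9.7401]
a=μᵀu=0.906181  b=𝟙ᵀu=4.955184  c=𝟙ᵀv=33.598217  D=ac−b²=5.892203
λ₁=(c·0.168−b)/D = (33.598217·0.168−4.955184)/5.892203 = 0.116988
λ₂=(a−b·0.168)/D = (0.906181−4.955184·0.168)/5.892203 = 0.012510
w* = 0.116988·u + 0.012510·v:
  w_0 = 0.116988·2.3585 + 0.012510·12.9943 = 0.4385  (Xerox)
  w_1 = 0.116988·2.2286 + 0.012510·10.8638 = 0.3966  (Oracle)
  w_2 = 0.116988·0.3681 + 0.012510·9.7401 = 0.1649  (Visa)
Σw_i=1.0000  μᵀw=0.1680
σ²=wᵀΣw=λ₁·μ_p+λ₂ = 0.116988·0.168 + 0.012510 = 0.032164 ≈ 0.0322


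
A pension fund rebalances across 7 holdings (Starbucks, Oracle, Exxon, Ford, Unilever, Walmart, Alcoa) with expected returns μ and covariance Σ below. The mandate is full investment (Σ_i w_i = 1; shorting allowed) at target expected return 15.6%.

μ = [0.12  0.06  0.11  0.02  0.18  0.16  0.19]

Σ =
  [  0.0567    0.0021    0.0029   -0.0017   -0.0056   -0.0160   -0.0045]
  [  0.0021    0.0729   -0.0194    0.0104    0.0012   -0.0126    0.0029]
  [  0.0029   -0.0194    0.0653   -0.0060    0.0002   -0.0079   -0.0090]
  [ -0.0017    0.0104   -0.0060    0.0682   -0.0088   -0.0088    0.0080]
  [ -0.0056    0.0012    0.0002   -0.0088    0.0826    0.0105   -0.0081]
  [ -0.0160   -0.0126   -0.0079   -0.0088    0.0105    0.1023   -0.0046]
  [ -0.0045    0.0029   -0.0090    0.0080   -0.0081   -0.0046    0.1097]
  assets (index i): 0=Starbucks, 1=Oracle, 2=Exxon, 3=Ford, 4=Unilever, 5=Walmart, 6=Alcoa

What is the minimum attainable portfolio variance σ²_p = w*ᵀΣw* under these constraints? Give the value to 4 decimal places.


g=Σ⁻¹μ = [3.0177  1.6325  2.6896  0.6999  2.3485  2.3653  2.2548]
h=Σ⁻¹𝟙 = [23.6835  19.8759  25.6305  17.2427  14.0453  18.4978  12.2199]
a=μᵀg=1.999534  b=𝟙ᵀg=15.008358  c=𝟙ᵀh=131.195555  D=ac−b²=37.079167
λ₁=(c·0.156−b)/D = (131.195555·0.156−15.008358)/37.079167 = 0.147203
λ₂=(a−b·0.156)/D = (1.999534−15.008358·0.156)/37.079167 = -0.009217
w* = 0.147203·g + -0.009217·h:
  w_0 = 0.147203·3.0177 + -0.009217·23.6835 = 0.2259  (Starbucks)
  w_1 = 0.147203·1.6325 + -0.009217·19.8759 = 0.0571  (Oracle)
  w_2 = 0.147203·2.6896 + -0.009217·25.6305 = 0.1597  (Exxon)
  w_3 = 0.147203·0.6999 + -0.009217·17.2427 = -0.0559  (Ford)
  w_4 = 0.147203·2.3485 + -0.009217·14.0453 = 0.2163  (Unilever)
  w_5 = 0.147203·2.3653 + -0.009217·18.4978 = 0.1777  (Walmart)
  w_6 = 0.147203·2.2548 + -0.009217·12.2199 = 0.2193  (Alcoa)
Σw_i=1.0000  μᵀw=0.1560
σ²=wᵀΣw=λ₁·μ_p+λ₂ = 0.147203·0.156 + -0.009217 = 0.013746 ≈ 0.0137

0.0137


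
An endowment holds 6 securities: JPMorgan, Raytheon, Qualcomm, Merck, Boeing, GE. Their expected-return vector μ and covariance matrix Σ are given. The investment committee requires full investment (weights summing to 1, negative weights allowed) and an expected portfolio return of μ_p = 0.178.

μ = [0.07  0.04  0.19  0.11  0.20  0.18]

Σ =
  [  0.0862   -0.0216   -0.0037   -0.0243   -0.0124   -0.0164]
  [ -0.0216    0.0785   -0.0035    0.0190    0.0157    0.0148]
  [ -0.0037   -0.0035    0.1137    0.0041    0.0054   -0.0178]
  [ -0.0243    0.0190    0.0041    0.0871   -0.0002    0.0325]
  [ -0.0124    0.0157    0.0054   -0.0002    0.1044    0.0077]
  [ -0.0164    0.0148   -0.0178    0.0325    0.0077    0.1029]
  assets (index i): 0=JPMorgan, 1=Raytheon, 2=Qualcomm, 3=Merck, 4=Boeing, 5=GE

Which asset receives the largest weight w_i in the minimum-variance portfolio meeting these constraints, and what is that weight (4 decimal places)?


x=Σ⁻¹μ = [1.8273  0.1334  1.9111  0.9440  1.8745  1.9135]
y=Σ⁻¹𝟙 = [21.3432  12.9802  10.4817  10.7766  8.9769  8.9906]
a=μᵀx=1.319535  b=𝟙ᵀx=8.603892  c=𝟙ᵀy=73.549333  D=ac−b²=23.023993
λ₁=(c·0.178−b)/D = (73.549333·0.178−8.603892)/23.023993 = 0.194922
λ₂=(a−b·0.178)/D = (1.319535−8.603892·0.178)/23.023993 = -0.009206
w* = 0.194922·x + -0.009206·y:
  w_0 = 0.194922·1.8273 + -0.009206·21.3432 = 0.1597  (JPMorgan)
  w_1 = 0.194922·0.1334 + -0.009206·12.9802 = -0.0935  (Raytheon)
  w_2 = 0.194922·1.9111 + -0.009206·10.4817 = 0.2760  (Qualcomm)
  w_3 = 0.194922·0.9440 + -0.009206·10.7766 = 0.0848  (Merck)
  w_4 = 0.194922·1.8745 + -0.009206·8.9769 = 0.2827  (Boeing)
  w_5 = 0.194922·1.9135 + -0.009206·8.9906 = 0.2902  (GE)
Σw_i=1.0000  μᵀw=0.1780
σ²=wᵀΣw=λ₁·μ_p+λ₂ = 0.194922·0.178 + -0.009206 = 0.025490 ≈ 0.0255

GE (0.2902)


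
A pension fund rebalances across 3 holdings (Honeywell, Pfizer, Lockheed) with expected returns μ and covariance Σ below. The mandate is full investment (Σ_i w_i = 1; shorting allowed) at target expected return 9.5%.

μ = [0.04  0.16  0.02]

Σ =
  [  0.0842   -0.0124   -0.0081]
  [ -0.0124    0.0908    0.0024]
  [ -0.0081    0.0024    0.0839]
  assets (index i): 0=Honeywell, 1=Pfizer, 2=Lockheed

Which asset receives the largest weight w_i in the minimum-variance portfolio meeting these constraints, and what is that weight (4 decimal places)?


Pfizer (0.4909)

g=Σ⁻¹μ = [0.7741  1.8610  0.2599]
h=Σ⁻¹𝟙 = [15.0004  12.7180  13.0033]
a=μᵀg=0.333916  b=𝟙ᵀg=2.894965  c=𝟙ᵀh=40.721719  D=ac−b²=5.216830
λ₁=(c·0.095−b)/D = (40.721719·0.095−2.894965)/5.216830 = 0.186626
λ₂=(a−b·0.095)/D = (0.333916−2.894965·0.095)/5.216830 = 0.011289
w* = 0.186626·g + 0.011289·h:
  w_0 = 0.186626·0.7741 + 0.011289·15.0004 = 0.3138  (Honeywell)
  w_1 = 0.186626·1.8610 + 0.011289·12.7180 = 0.4909  (Pfizer)
  w_2 = 0.186626·0.2599 + 0.011289·13.0033 = 0.1953  (Lockheed)
Σw_i=1.0000  μᵀw=0.0950
σ²=wᵀΣw=λ₁·μ_p+λ₂ = 0.186626·0.095 + 0.011289 = 0.029019 ≈ 0.0290


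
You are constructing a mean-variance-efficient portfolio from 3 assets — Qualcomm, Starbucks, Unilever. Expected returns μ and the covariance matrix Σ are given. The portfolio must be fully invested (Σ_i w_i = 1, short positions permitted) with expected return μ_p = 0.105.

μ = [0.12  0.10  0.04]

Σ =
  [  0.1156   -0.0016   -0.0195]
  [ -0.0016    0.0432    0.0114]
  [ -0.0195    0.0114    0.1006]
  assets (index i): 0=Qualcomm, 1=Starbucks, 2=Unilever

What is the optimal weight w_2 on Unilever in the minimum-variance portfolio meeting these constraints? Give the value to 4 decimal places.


0.0248

u=Σ⁻¹μ = [1.1302  2.2616  0.3604]
v=Σ⁻¹𝟙 = [10.5619  21.0040  9.6075]
a=μᵀu=0.376192  b=𝟙ᵀu=3.752125  c=𝟙ᵀv=41.173355  D=ac−b²=1.410631
λ₁=(c·0.105−b)/D = (41.173355·0.105−3.752125)/1.410631 = 0.404838
λ₂=(a−b·0.105)/D = (0.376192−3.752125·0.105)/1.410631 = -0.012605
w* = 0.404838·u + -0.012605·v:
  w_0 = 0.404838·1.1302 + -0.012605·10.5619 = 0.3244  (Qualcomm)
  w_1 = 0.404838·2.2616 + -0.012605·21.0040 = 0.6508  (Starbucks)
  w_2 = 0.404838·0.3604 + -0.012605·9.6075 = 0.0248  (Unilever)
Σw_i=1.0000  μᵀw=0.1050
σ²=wᵀΣw=λ₁·μ_p+λ₂ = 0.404838·0.105 + -0.012605 = 0.029903 ≈ 0.0299


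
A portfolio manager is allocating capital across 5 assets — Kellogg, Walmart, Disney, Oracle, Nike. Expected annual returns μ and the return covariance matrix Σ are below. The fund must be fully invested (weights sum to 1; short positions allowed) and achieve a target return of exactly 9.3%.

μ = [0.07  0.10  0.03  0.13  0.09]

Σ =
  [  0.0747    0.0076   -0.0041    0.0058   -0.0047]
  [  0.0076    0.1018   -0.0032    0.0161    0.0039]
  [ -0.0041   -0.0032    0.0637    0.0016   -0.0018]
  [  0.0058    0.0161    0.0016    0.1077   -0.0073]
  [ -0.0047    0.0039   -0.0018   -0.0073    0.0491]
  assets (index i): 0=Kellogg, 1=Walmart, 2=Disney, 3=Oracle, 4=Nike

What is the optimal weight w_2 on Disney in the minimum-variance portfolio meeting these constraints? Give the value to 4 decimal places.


0.0763

x=Σ⁻¹μ = [0.9400  0.6636  0.5934  1.1886  2.0687]
y=Σ⁻¹𝟙 = [14.4025  7.0224  17.4117  8.7687  23.1295]
a=μᵀx=0.490669  b=𝟙ᵀx=5.454351  c=𝟙ᵀy=70.734780  D=ac−b²=4.957415
λ₁=(c·0.093−b)/D = (70.734780·0.093−5.454351)/4.957415 = 0.226728
λ₂=(a−b·0.093)/D = (0.490669−5.454351·0.093)/4.957415 = -0.003346
w* = 0.226728·x + -0.003346·y:
  w_0 = 0.226728·0.9400 + -0.003346·14.4025 = 0.1649  (Kellogg)
  w_1 = 0.226728·0.6636 + -0.003346·7.0224 = 0.1270  (Walmart)
  w_2 = 0.226728·0.5934 + -0.003346·17.4117 = 0.0763  (Disney)
  w_3 = 0.226728·1.1886 + -0.003346·8.7687 = 0.2402  (Oracle)
  w_4 = 0.226728·2.0687 + -0.003346·23.1295 = 0.3917  (Nike)
Σw_i=1.0000  μᵀw=0.0930
σ²=wᵀΣw=λ₁·μ_p+λ₂ = 0.226728·0.093 + -0.003346 = 0.017740 ≈ 0.0177


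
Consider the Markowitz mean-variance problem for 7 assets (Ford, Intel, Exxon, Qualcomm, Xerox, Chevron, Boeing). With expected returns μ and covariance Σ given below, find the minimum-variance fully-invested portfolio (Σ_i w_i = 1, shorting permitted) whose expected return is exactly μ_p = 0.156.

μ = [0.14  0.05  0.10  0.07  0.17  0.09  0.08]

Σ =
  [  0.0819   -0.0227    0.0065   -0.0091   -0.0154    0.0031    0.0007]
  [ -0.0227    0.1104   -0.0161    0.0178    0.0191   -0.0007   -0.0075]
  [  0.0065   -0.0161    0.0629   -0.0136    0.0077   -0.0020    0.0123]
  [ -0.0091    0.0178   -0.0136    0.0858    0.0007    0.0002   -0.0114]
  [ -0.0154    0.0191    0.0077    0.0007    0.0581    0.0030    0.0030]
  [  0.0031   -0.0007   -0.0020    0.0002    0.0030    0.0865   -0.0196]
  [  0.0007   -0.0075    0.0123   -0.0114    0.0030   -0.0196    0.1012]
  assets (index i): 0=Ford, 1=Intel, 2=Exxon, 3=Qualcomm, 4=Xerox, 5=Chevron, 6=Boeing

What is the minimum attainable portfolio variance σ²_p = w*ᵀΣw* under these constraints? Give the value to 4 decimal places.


g=Σ⁻¹μ = [2.4210  0.4470  1.1969  1.2637  3.1435  1.0815  0.9200]
h=Σ⁻¹𝟙 = [17.7937  11.0475  16.4089  15.3656  14.5825  13.6903  12.5328]
a=μᵀg=1.274786  b=𝟙ᵀg=10.473751  c=𝟙ᵀh=101.421339  D=ac−b²=19.591068
λ₁=(c·0.156−b)/D = (101.421339·0.156−10.473751)/19.591068 = 0.272980
λ₂=(a−b·0.156)/D = (1.274786−10.473751·0.156)/19.591068 = -0.018331
w* = 0.272980·g + -0.018331·h:
  w_0 = 0.272980·2.4210 + -0.018331·17.7937 = 0.3347  (Ford)
  w_1 = 0.272980·0.4470 + -0.018331·11.0475 = -0.0805  (Intel)
  w_2 = 0.272980·1.1969 + -0.018331·16.4089 = 0.0260  (Exxon)
  w_3 = 0.272980·1.2637 + -0.018331·15.3656 = 0.0633  (Qualcomm)
  w_4 = 0.272980·3.1435 + -0.018331·14.5825 = 0.5908  (Xerox)
  w_5 = 0.272980·1.0815 + -0.018331·13.6903 = 0.0443  (Chevron)
  w_6 = 0.272980·0.9200 + -0.018331·12.5328 = 0.0214  (Boeing)
Σw_i=1.0000  μᵀw=0.1560
σ²=wᵀΣw=λ₁·μ_p+λ₂ = 0.272980·0.156 + -0.018331 = 0.024254 ≈ 0.0243

0.0243


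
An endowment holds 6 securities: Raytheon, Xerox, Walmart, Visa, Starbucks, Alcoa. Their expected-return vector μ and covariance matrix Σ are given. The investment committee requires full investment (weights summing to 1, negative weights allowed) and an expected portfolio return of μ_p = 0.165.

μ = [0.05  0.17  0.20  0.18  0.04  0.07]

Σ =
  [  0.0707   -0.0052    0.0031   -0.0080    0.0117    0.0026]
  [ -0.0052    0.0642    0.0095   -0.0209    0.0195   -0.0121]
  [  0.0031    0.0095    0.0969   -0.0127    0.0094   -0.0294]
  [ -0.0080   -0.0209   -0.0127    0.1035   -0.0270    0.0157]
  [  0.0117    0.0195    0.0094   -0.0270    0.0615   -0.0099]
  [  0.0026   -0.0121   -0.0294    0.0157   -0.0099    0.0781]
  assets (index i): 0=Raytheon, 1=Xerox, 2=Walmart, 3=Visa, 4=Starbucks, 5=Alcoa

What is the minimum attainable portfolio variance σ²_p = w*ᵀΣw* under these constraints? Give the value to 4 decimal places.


u=Σ⁻¹μ = [1.0041  3.4329  2.5722  2.6563  0.4475  1.8857]
v=Σ⁻¹𝟙 = [13.4828  18.9349  14.6225  17.6477  16.3132  19.3136]
a=μᵀu=1.776262  b=𝟙ᵀu=11.998653  c=𝟙ᵀv=100.314770  D=ac−b²=34.217672
λ₁=(c·0.165−b)/D = (100.314770·0.165−11.998653)/34.217672 = 0.133068
λ₂=(a−b·0.165)/D = (1.776262−11.998653·0.165)/34.217672 = -0.005948
w* = 0.133068·u + -0.005948·v:
  w_0 = 0.133068·1.0041 + -0.005948·13.4828 = 0.0534  (Raytheon)
  w_1 = 0.133068·3.4329 + -0.005948·18.9349 = 0.3442  (Xerox)
  w_2 = 0.133068·2.5722 + -0.005948·14.6225 = 0.2553  (Walmart)
  w_3 = 0.133068·2.6563 + -0.005948·17.6477 = 0.2485  (Visa)
  w_4 = 0.133068·0.4475 + -0.005948·16.3132 = -0.0375  (Starbucks)
  w_5 = 0.133068·1.8857 + -0.005948·19.3136 = 0.1361  (Alcoa)
Σw_i=1.0000  μᵀw=0.1650
σ²=wᵀΣw=λ₁·μ_p+λ₂ = 0.133068·0.165 + -0.005948 = 0.016009 ≈ 0.0160

0.0160


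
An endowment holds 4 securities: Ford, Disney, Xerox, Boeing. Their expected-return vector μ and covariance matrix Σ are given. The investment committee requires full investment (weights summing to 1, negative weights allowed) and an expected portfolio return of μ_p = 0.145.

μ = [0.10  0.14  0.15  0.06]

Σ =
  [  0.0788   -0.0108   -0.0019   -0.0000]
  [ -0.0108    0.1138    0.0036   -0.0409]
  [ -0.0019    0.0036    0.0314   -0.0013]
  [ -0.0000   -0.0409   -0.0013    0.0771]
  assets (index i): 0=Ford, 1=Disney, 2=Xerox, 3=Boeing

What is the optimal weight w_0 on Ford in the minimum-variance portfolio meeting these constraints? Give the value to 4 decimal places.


g=Σ⁻¹μ = [1.6448  1.9089  4.7352  1.8707]
h=Σ⁻¹𝟙 = [15.8505  17.4725  31.7459  22.7742]
a=μᵀg=1.254241  b=𝟙ᵀg=10.159536  c=𝟙ᵀh=87.843114  D=ac−b²=6.960275
λ₁=(c·0.145−b)/D = (87.843114·0.145−10.159536)/6.960275 = 0.370347
λ₂=(a−b·0.145)/D = (1.254241−10.159536·0.145)/6.960275 = -0.031449
w* = 0.370347·g + -0.031449·h:
  w_0 = 0.370347·1.6448 + -0.031449·15.8505 = 0.1107  (Ford)
  w_1 = 0.370347·1.9089 + -0.031449·17.4725 = 0.1575  (Disney)
  w_2 = 0.370347·4.7352 + -0.031449·31.7459 = 0.7553  (Xerox)
  w_3 = 0.370347·1.8707 + -0.031449·22.7742 = -0.0234  (Boeing)
Σw_i=1.0000  μᵀw=0.1450
σ²=wᵀΣw=λ₁·μ_p+λ₂ = 0.370347·0.145 + -0.031449 = 0.022252 ≈ 0.0223

0.1107


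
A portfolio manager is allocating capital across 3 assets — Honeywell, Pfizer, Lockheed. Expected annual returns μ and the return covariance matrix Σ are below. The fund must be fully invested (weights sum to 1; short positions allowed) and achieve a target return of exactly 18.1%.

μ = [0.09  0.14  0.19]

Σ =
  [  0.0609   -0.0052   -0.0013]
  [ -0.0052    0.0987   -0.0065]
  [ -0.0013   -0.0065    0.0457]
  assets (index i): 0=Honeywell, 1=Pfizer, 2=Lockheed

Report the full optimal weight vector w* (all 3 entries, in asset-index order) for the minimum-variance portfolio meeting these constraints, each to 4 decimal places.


x=Σ⁻¹μ = [1.7271  1.8034  4.4632]
y=Σ⁻¹𝟙 = [18.0191  12.6746  24.1971]
a=μᵀx=1.255911  b=𝟙ᵀx=7.993619  c=𝟙ᵀy=54.890840  D=ac−b²=5.040064
λ₁=(c·0.181−b)/D = (54.890840·0.181−7.993619)/5.040064 = 0.385238
λ₂=(a−b·0.181)/D = (1.255911−7.993619·0.181)/5.040064 = -0.037883
w* = 0.385238·x + -0.037883·y:
  w_0 = 0.385238·1.7271 + -0.037883·18.0191 = -0.0173  (Honeywell)
  w_1 = 0.385238·1.8034 + -0.037883·12.6746 = 0.2146  (Pfizer)
  w_2 = 0.385238·4.4632 + -0.037883·24.1971 = 0.8027  (Lockheed)
Σw_i=1.0000  μᵀw=0.1810
σ²=wᵀΣw=λ₁·μ_p+λ₂ = 0.385238·0.181 + -0.037883 = 0.031845 ≈ 0.0318

-0.0173  0.2146  0.8027


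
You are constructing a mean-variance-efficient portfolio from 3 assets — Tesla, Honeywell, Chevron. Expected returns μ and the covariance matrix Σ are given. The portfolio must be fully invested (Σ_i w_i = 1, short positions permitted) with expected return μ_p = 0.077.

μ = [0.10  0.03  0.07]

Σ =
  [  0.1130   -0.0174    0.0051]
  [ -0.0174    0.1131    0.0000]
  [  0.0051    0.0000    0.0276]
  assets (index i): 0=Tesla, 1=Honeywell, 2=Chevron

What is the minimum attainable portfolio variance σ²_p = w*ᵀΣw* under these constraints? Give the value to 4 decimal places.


0.0235

x=Σ⁻¹μ = [0.8382  0.3942  2.3814]
y=Σ⁻¹𝟙 = [8.8595  10.2047  34.5948]
a=μᵀx=0.262339  b=𝟙ᵀx=3.613733  c=𝟙ᵀy=53.659083  D=ac−b²=1.017782
λ₁=(c·0.077−b)/D = (53.659083·0.077−3.613733)/1.017782 = 0.508966
λ₂=(a−b·0.077)/D = (0.262339−3.613733·0.077)/1.017782 = -0.015641
w* = 0.508966·x + -0.015641·y:
  w_0 = 0.508966·0.8382 + -0.015641·8.8595 = 0.2880  (Tesla)
  w_1 = 0.508966·0.3942 + -0.015641·10.2047 = 0.0410  (Honeywell)
  w_2 = 0.508966·2.3814 + -0.015641·34.5948 = 0.6709  (Chevron)
Σw_i=1.0000  μᵀw=0.0770
σ²=wᵀΣw=λ₁·μ_p+λ₂ = 0.508966·0.077 + -0.015641 = 0.023550 ≈ 0.0235


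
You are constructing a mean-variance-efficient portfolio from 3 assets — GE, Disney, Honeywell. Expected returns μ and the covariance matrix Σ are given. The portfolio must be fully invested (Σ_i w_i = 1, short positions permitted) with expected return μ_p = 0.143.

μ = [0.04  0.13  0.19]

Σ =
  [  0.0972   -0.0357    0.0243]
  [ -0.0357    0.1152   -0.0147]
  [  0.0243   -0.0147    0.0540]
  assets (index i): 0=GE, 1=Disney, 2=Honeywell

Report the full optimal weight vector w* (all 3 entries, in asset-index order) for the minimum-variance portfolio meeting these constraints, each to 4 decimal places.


0.1846  0.3218  0.4936

g=Σ⁻¹μ = [0.0258  1.6410  3.9536]
h=Σ⁻¹𝟙 = [11.2229  14.3765  17.3818]
a=μᵀg=0.965545  b=𝟙ᵀg=5.620402  c=𝟙ᵀh=42.981146  D=ac−b²=9.911295
λ₁=(c·0.143−b)/D = (42.981146·0.143−5.620402)/9.911295 = 0.053061
λ₂=(a−b·0.143)/D = (0.965545−5.620402·0.143)/9.911295 = 0.016328
w* = 0.053061·g + 0.016328·h:
  w_0 = 0.053061·0.0258 + 0.016328·11.2229 = 0.1846  (GE)
  w_1 = 0.053061·1.6410 + 0.016328·14.3765 = 0.3218  (Disney)
  w_2 = 0.053061·3.9536 + 0.016328·17.3818 = 0.4936  (Honeywell)
Σw_i=1.0000  μᵀw=0.1430
σ²=wᵀΣw=λ₁·μ_p+λ₂ = 0.053061·0.143 + 0.016328 = 0.023915 ≈ 0.0239


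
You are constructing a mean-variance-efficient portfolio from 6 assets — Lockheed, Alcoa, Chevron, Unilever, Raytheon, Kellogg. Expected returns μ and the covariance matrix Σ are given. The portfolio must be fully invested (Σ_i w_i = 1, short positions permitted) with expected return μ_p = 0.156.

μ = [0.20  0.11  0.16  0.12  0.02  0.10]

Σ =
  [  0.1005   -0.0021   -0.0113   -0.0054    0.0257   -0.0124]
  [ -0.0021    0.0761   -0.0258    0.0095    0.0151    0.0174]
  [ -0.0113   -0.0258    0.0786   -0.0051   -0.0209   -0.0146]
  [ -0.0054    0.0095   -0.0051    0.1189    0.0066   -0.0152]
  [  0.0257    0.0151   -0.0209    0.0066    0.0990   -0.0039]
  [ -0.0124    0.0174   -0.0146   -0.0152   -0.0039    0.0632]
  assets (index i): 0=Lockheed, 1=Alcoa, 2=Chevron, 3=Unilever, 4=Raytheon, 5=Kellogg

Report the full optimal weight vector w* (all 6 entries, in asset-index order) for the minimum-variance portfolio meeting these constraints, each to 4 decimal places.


0.2805  0.1646  0.3020  0.1192  -0.0725  0.2063

u=Σ⁻¹μ = [2.8906  1.9570  3.7015  1.5071  -0.0546  2.8248]
v=Σ⁻¹𝟙 = [14.3597  13.6737  27.3387  11.7242  10.2484  24.6433]
a=μᵀu=1.847880  b=𝟙ᵀu=12.826446  c=𝟙ᵀv=101.988071  D=ac−b²=23.943937
λ₁=(c·0.156−b)/D = (101.988071·0.156−12.826446)/23.943937 = 0.128788
λ₂=(a−b·0.156)/D = (1.847880−12.826446·0.156)/23.943937 = -0.006392
w* = 0.128788·u + -0.006392·v:
  w_0 = 0.128788·2.8906 + -0.006392·14.3597 = 0.2805  (Lockheed)
  w_1 = 0.128788·1.9570 + -0.006392·13.6737 = 0.1646  (Alcoa)
  w_2 = 0.128788·3.7015 + -0.006392·27.3387 = 0.3020  (Chevron)
  w_3 = 0.128788·1.5071 + -0.006392·11.7242 = 0.1192  (Unilever)
  w_4 = 0.128788·-0.0546 + -0.006392·10.2484 = -0.0725  (Raytheon)
  w_5 = 0.128788·2.8248 + -0.006392·24.6433 = 0.2063  (Kellogg)
Σw_i=1.0000  μᵀw=0.1560
σ²=wᵀΣw=λ₁·μ_p+λ₂ = 0.128788·0.156 + -0.006392 = 0.013699 ≈ 0.0137


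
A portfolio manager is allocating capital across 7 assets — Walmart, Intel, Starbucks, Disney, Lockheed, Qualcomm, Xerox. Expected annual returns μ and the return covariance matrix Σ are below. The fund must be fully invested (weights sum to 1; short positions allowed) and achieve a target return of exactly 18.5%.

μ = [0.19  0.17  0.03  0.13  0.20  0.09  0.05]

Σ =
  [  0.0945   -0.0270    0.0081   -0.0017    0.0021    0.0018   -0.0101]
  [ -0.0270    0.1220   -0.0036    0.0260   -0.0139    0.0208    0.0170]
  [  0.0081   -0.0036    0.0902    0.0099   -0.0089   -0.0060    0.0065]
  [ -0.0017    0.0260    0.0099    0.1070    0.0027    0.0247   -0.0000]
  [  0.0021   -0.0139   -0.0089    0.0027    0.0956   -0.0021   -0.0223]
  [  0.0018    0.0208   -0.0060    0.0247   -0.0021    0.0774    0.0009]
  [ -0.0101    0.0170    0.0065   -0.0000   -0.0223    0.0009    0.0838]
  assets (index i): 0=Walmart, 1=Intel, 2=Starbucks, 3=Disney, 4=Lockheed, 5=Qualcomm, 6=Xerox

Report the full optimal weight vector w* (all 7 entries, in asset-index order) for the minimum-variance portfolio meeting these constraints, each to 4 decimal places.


p=Σ⁻¹μ = [2.5973  1.9016  0.3152  0.5870  2.6124  0.4855  1.1894]
q=Σ⁻¹𝟙 = [13.2369  8.6571  11.0224  3.6646  16.0957  10.2318  15.0907]
a=μᵀp=1.528152  b=𝟙ᵀp=9.688331  c=𝟙ᵀq=77.999264  D=ac−b²=25.330995
λ₁=(c·0.185−b)/D = (77.999264·0.185−9.688331)/25.330995 = 0.187183
λ₂=(a−b·0.185)/D = (1.528152−9.688331·0.185)/25.330995 = -0.010429
w* = 0.187183·p + -0.010429·q:
  w_0 = 0.187183·2.5973 + -0.010429·13.2369 = 0.3481  (Walmart)
  w_1 = 0.187183·1.9016 + -0.010429·8.6571 = 0.2657  (Intel)
  w_2 = 0.187183·0.3152 + -0.010429·11.0224 = -0.0560  (Starbucks)
  w_3 = 0.187183·0.5870 + -0.010429·3.6646 = 0.0717  (Disney)
  w_4 = 0.187183·2.6124 + -0.010429·16.0957 = 0.3211  (Lockheed)
  w_5 = 0.187183·0.4855 + -0.010429·10.2318 = -0.0158  (Qualcomm)
  w_6 = 0.187183·1.1894 + -0.010429·15.0907 = 0.0653  (Xerox)
Σw_i=1.0000  μᵀw=0.1850
σ²=wᵀΣw=λ₁·μ_p+λ₂ = 0.187183·0.185 + -0.010429 = 0.024199 ≈ 0.0242

0.3481  0.2657  -0.0560  0.0717  0.3211  -0.0158  0.0653


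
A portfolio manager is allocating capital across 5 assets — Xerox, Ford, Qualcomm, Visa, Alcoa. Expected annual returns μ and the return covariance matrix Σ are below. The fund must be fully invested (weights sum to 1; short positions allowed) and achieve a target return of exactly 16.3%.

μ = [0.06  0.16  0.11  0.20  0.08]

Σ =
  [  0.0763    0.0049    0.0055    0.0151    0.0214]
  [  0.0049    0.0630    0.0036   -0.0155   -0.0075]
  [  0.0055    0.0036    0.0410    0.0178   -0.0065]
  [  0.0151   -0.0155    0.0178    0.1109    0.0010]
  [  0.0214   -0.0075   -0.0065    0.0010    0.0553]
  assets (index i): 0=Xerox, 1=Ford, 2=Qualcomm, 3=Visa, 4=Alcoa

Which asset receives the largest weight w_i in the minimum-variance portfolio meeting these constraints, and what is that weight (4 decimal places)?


p=Σ⁻¹μ = [-0.6111  3.2426  1.9790  2.0013  2.3193]
q=Σ⁻¹𝟙 = [2.5639  18.8553  22.6655  7.4655  22.1774]
a=μᵀp=1.285650  b=𝟙ᵀp=8.931176  c=𝟙ᵀq=73.727580  D=ac−b²=15.021949
λ₁=(c·0.163−b)/D = (73.727580·0.163−8.931176)/15.021949 = 0.205461
λ₂=(a−b·0.163)/D = (1.285650−8.931176·0.163)/15.021949 = -0.011326
w* = 0.205461·p + -0.011326·q:
  w_0 = 0.205461·-0.6111 + -0.011326·2.5639 = -0.1546  (Xerox)
  w_1 = 0.205461·3.2426 + -0.011326·18.8553 = 0.4527  (Ford)
  w_2 = 0.205461·1.9790 + -0.011326·22.6655 = 0.1499  (Qualcomm)
  w_3 = 0.205461·2.0013 + -0.011326·7.4655 = 0.3266  (Visa)
  w_4 = 0.205461·2.3193 + -0.011326·22.1774 = 0.2254  (Alcoa)
Σw_i=1.0000  μᵀw=0.1630
σ²=wᵀΣw=λ₁·μ_p+λ₂ = 0.205461·0.163 + -0.011326 = 0.022165 ≈ 0.0222

Ford (0.4527)


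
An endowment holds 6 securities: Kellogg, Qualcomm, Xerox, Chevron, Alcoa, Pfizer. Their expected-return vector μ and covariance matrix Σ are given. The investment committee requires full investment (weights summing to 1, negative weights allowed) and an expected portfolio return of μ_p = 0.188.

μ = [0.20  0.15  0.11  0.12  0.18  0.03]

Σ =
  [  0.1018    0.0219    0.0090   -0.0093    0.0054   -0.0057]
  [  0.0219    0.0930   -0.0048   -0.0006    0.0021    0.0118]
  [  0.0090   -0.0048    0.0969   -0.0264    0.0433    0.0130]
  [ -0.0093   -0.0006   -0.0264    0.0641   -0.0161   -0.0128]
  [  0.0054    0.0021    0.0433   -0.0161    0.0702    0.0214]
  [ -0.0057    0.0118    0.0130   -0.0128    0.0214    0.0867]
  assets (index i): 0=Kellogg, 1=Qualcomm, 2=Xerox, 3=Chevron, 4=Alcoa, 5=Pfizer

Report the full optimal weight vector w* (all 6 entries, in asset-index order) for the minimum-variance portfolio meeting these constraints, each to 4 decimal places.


x=Σ⁻¹μ = [1.7900  1.1858  0.6695  3.0930  2.6889  -0.0051]
y=Σ⁻¹𝟙 = [9.7194  7.6197  11.5284  26.2579  8.7928  11.1137]
a=μᵀx=1.464519  b=𝟙ᵀx=9.422022  c=𝟙ᵀy=75.031866  D=ac−b²=21.111124
λ₁=(c·0.188−b)/D = (75.031866·0.188−9.422022)/21.111124 = 0.221872
λ₂=(a−b·0.188)/D = (1.464519−9.422022·0.188)/21.111124 = -0.014534
w* = 0.221872·x + -0.014534·y:
  w_0 = 0.221872·1.7900 + -0.014534·9.7194 = 0.2559  (Kellogg)
  w_1 = 0.221872·1.1858 + -0.014534·7.6197 = 0.1524  (Qualcomm)
  w_2 = 0.221872·0.6695 + -0.014534·11.5284 = -0.0190  (Xerox)
  w_3 = 0.221872·3.0930 + -0.014534·26.2579 = 0.3046  (Chevron)
  w_4 = 0.221872·2.6889 + -0.014534·8.7928 = 0.4688  (Alcoa)
  w_5 = 0.221872·-0.0051 + -0.014534·11.1137 = -0.1627  (Pfizer)
Σw_i=1.0000  μᵀw=0.1880
σ²=wᵀΣw=λ₁·μ_p+λ₂ = 0.221872·0.188 + -0.014534 = 0.027178 ≈ 0.0272

0.2559  0.1524  -0.0190  0.3046  0.4688  -0.1627
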